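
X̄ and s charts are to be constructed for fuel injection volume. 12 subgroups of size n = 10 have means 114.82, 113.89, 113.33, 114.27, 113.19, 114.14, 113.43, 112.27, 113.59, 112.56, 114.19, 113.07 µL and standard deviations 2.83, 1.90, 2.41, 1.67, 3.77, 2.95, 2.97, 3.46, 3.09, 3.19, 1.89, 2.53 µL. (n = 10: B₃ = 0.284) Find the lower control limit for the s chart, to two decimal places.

0.77

s̄ = (2.83 + 1.90 + 2.41 + 1.67 + 3.77 + 2.95 + 2.97 + 3.46 + 3.09 + 3.19 + 1.89 + 2.53) / 12 = 2.7217
LCL_s = B₃·s̄ = 0.284 × 2.7217 = 0.7730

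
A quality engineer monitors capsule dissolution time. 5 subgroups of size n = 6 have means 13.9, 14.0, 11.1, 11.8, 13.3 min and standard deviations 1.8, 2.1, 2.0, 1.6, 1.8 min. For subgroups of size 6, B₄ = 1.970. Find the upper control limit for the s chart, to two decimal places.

s̄ = (1.8 + 2.1 + 2.0 + 1.6 + 1.8) / 5 = 1.8600
UCL_s = B₄·s̄ = 1.970 × 1.8600 = 3.6642

3.66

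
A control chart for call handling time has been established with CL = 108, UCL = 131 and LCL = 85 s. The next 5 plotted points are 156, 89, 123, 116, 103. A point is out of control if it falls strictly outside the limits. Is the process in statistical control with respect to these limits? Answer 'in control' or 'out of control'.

Compare each point to [85, 131]: sample 1 = 156 > UCL.

out of control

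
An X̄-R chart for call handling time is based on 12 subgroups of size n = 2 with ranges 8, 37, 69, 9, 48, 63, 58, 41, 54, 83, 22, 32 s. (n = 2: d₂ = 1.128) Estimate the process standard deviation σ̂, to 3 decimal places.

38.712

R̄ = (8 + 37 + 69 + 9 + 48 + 63 + 58 + 41 + 54 + 83 + 22 + 32) / 12 = 43.6667
σ̂ = R̄ / d₂ = 43.6667 / 1.128 = 38.7116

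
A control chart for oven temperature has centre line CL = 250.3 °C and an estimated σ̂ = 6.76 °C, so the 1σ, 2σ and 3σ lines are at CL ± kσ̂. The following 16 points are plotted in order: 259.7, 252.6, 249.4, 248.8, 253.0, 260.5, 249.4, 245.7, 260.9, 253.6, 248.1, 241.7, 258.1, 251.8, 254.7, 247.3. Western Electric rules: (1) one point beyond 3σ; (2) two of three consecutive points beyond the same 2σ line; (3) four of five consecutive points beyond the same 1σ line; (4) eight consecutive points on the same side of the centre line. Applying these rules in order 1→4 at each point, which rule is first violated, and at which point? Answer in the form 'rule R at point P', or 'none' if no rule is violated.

none

Zone of each point (C = within 1σ̂, B = 1σ̂–2σ̂, A = 2σ̂–3σ̂, * = beyond 3σ̂; sign = side of CL): 1:+B, 2:+C, 3:-C, 4:-C, 5:+C, 6:+B, 7:-C, 8:-C, 9:+B, 10:+C, 11:-C, 12:-B, 13:+B, 14:+C, 15:+C, 16:-C
No rule fires across all 16 points.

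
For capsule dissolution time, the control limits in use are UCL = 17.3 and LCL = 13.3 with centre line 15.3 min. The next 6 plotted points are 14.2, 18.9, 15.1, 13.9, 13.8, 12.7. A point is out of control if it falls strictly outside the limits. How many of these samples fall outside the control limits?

Compare each point to [13.3, 17.3]: sample 2 = 18.9 > UCL; sample 6 = 12.7 < LCL.

2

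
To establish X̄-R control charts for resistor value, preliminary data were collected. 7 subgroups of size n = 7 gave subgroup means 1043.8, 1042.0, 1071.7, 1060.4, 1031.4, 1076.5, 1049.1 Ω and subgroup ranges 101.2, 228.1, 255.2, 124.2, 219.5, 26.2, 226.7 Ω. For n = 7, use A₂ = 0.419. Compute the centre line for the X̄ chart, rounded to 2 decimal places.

1053.56

X̄̄ = (1043.8 + 1042.0 + 1071.7 + 1060.4 + 1031.4 + 1076.5 + 1049.1) / 7 = 7374.9000 / 7 = 1053.5571
CL = X̄̄ = 1053.5571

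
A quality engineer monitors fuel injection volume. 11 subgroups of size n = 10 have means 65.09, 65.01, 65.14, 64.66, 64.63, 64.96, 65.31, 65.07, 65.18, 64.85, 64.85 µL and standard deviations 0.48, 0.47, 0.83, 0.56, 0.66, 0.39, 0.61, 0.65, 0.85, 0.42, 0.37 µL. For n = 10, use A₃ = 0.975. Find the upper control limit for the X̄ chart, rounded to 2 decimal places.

X̄̄ = (65.09 + 65.01 + 65.14 + 64.66 + 64.63 + 64.96 + 65.31 + 65.07 + 65.18 + 64.85 + 64.85) / 11 = 64.9773
s̄ = (0.48 + 0.47 + 0.83 + 0.56 + 0.66 + 0.39 + 0.61 + 0.65 + 0.85 + 0.42 + 0.37) / 11 = 0.5718
UCL = X̄̄ + A₃·s̄ = 64.9773 + 0.975 × 0.5718 = 65.5348

65.53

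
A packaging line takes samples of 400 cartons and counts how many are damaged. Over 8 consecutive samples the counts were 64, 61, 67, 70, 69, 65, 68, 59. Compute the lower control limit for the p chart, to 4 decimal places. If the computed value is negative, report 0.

0.1080

p̄ = Σdᵢ / (k·n) = 523 / (8 × 400) = 0.16344
LCL = p̄ − 3·√(p̄(1−p̄)/n) = 0.16344 − 3 × 0.01849 = 0.10797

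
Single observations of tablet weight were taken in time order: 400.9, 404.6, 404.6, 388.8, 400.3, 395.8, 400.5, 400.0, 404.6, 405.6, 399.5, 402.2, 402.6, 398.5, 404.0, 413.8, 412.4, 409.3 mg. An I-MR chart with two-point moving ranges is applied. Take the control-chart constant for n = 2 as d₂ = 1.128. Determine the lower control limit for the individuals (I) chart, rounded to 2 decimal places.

390.24

X̄ = (400.9 + 404.6 + 404.6 + 388.8 + 400.3 + 395.8 + 400.5 + 400.0 + 404.6 + 405.6 + 399.5 + 402.2 + 402.6 + 398.5 + 404.0 + 413.8 + 412.4 + 409.3) / 18 = 402.6667
Moving ranges: 3.7, 0.0, 15.8, 11.5, 4.5, 4.7, 0.5, 4.6, 1.0, 6.1, 2.7, 0.4, 4.1, 5.5, 9.8, 1.4, 3.1; M̄R̄ = 79.4000 / 17 = 4.6706
LCL = X̄ − 3·M̄R̄/d₂ = 402.6667 − 3 × 4.6706 / 1.128 = 390.2449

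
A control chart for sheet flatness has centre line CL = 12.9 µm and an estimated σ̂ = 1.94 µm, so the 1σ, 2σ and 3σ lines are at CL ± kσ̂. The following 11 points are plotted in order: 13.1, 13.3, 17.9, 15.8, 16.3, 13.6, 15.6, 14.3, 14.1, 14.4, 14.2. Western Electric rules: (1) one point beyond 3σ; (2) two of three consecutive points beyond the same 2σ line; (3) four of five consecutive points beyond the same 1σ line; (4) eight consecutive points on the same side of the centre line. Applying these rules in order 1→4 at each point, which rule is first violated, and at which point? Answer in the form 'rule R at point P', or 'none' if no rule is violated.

rule 3 at point 7

Zone of each point (C = within 1σ̂, B = 1σ̂–2σ̂, A = 2σ̂–3σ̂, * = beyond 3σ̂; sign = side of CL): 1:+C, 2:+C, 3:+A, 4:+B, 5:+B, 6:+C, 7:+B, 8:+C, 9:+C, 10:+C, 11:+C
Rule 3 (four of five consecutive points beyond the same 1σ limit) is satisfied at point 7.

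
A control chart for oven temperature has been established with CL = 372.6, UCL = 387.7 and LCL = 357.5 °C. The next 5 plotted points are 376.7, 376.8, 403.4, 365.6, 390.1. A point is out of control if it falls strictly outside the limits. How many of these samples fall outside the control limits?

2

Compare each point to [357.5, 387.7]: sample 3 = 403.4 > UCL; sample 5 = 390.1 > UCL.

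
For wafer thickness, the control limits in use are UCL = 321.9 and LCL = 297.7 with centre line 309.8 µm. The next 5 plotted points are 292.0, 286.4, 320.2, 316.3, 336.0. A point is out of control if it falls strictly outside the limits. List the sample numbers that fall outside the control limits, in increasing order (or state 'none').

1, 2, 5

Compare each point to [297.7, 321.9]: sample 1 = 292.0 < LCL; sample 2 = 286.4 < LCL; sample 5 = 336.0 > UCL.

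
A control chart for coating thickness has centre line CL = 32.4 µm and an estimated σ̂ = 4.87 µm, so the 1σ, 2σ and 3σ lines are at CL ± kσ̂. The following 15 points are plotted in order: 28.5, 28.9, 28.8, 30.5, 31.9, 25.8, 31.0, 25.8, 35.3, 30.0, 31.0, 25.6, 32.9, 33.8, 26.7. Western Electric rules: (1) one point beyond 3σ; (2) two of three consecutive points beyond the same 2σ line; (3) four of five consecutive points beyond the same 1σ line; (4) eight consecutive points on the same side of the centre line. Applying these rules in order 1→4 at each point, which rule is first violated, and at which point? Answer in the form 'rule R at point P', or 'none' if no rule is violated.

rule 4 at point 8

Zone of each point (C = within 1σ̂, B = 1σ̂–2σ̂, A = 2σ̂–3σ̂, * = beyond 3σ̂; sign = side of CL): 1:-C, 2:-C, 3:-C, 4:-C, 5:-C, 6:-B, 7:-C, 8:-B, 9:+C, 10:-C, 11:-C, 12:-B, 13:+C, 14:+C, 15:-B
Rule 4 (eight consecutive points on the same side of the centre line) is satisfied at point 8.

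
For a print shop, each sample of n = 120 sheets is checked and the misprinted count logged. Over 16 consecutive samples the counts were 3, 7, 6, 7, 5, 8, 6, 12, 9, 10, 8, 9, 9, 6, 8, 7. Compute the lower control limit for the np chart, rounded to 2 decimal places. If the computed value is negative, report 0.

p̄ = Σdᵢ / (k·n) = 120 / (16 × 120) = 0.06250
LCL = np̄ − 3·√(np̄(1−p̄)) = 7.5000 − 3 × 2.6517 = -0.4550 → 0 (negative, so LCL = 0)

0.00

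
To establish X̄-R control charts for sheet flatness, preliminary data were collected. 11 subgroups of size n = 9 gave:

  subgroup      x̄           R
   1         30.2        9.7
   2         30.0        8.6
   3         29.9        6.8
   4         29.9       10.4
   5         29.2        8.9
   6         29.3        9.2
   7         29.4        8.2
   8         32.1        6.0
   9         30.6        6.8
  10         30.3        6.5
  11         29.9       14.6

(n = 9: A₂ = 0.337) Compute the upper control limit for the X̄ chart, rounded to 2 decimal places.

33.00

X̄̄ = (30.2 + 30.0 + 29.9 + 29.9 + 29.2 + 29.3 + 29.4 + 32.1 + 30.6 + 30.3 + 29.9) / 11 = 330.8000 / 11 = 30.0727
R̄ = (9.7 + 8.6 + 6.8 + 10.4 + 8.9 + 9.2 + 8.2 + 6.0 + 6.8 + 6.5 + 14.6) / 11 = 95.7000 / 11 = 8.7000
UCL = X̄̄ + A₂·R̄ = 30.0727 + 0.337 × 8.7000 = 33.0046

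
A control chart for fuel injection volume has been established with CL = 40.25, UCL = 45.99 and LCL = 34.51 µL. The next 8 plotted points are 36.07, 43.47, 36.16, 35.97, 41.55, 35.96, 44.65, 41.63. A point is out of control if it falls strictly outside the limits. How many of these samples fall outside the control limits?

0

All 8 points lie within [34.51, 45.99].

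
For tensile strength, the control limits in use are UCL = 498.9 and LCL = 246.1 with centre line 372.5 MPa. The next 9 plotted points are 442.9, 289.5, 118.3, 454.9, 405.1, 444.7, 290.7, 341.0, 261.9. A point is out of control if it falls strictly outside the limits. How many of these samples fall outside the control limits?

1

Compare each point to [246.1, 498.9]: sample 3 = 118.3 < LCL.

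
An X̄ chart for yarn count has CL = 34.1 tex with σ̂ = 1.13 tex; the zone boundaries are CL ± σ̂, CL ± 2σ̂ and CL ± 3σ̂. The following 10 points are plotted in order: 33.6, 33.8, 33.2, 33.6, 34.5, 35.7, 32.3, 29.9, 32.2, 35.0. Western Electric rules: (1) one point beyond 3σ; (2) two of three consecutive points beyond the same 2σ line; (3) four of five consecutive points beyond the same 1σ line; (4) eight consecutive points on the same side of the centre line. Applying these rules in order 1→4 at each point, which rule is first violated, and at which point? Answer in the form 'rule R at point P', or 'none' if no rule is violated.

Zone of each point (C = within 1σ̂, B = 1σ̂–2σ̂, A = 2σ̂–3σ̂, * = beyond 3σ̂; sign = side of CL): 1:-C, 2:-C, 3:-C, 4:-C, 5:+C, 6:+B, 7:-B, 8:-*, 9:-B, 10:+C
Rule 1 (one point beyond the 3σ limits) is satisfied at point 8.

rule 1 at point 8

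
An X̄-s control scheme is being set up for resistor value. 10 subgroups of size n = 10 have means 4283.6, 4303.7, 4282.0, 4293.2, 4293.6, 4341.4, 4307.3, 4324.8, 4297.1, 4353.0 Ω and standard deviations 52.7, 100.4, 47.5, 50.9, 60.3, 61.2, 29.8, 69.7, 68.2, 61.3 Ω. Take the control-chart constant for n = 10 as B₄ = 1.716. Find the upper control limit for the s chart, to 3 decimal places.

s̄ = (52.7 + 100.4 + 47.5 + 50.9 + 60.3 + 61.2 + 29.8 + 69.7 + 68.2 + 61.3) / 10 = 60.2000
UCL_s = B₄·s̄ = 1.716 × 60.2000 = 103.3032

103.303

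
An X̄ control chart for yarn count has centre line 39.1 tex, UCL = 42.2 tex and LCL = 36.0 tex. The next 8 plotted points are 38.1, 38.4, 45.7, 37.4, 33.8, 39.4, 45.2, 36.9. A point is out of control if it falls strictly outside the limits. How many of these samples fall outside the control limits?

Compare each point to [36.0, 42.2]: sample 3 = 45.7 > UCL; sample 5 = 33.8 < LCL; sample 7 = 45.2 > UCL.

3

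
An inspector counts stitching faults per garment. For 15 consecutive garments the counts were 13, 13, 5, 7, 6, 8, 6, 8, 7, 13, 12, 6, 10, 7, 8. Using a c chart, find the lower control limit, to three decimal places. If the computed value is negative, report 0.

0.000

c̄ = (13 + 13 + 5 + 7 + 6 + 8 + 6 + 8 + 7 + 13 + 12 + 6 + 10 + 7 + 8) / 15 = 129 / 15 = 8.6000
LCL = c̄ − 3√c̄ = 8.6000 − 3 × 2.9326 = -0.1977 → 0 (cannot be negative)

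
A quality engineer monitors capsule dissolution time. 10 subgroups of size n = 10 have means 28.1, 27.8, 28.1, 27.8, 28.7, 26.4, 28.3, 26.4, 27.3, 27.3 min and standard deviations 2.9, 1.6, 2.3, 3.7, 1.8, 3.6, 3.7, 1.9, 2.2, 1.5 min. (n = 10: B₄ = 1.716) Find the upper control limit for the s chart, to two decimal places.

4.32

s̄ = (2.9 + 1.6 + 2.3 + 3.7 + 1.8 + 3.6 + 3.7 + 1.9 + 2.2 + 1.5) / 10 = 2.5200
UCL_s = B₄·s̄ = 1.716 × 2.5200 = 4.3243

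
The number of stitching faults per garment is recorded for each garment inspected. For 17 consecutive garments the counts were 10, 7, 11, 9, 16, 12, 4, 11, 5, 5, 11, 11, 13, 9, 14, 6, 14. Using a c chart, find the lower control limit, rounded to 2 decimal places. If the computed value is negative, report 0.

c̄ = (10 + 7 + 11 + 9 + 16 + 12 + 4 + 11 + 5 + 5 + 11 + 11 + 13 + 9 + 14 + 6 + 14) / 17 = 168 / 17 = 9.8824
LCL = c̄ − 3√c̄ = 9.8824 − 3 × 3.1436 = 0.4515

0.45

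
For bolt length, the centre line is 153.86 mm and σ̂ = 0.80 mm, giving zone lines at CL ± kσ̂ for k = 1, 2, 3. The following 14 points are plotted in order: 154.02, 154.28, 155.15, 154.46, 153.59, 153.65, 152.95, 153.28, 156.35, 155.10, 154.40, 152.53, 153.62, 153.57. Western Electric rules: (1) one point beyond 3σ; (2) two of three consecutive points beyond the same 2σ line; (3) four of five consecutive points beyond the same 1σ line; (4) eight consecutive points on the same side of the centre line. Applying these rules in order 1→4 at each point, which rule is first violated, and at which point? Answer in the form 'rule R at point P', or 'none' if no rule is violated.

rule 1 at point 9

Zone of each point (C = within 1σ̂, B = 1σ̂–2σ̂, A = 2σ̂–3σ̂, * = beyond 3σ̂; sign = side of CL): 1:+C, 2:+C, 3:+B, 4:+C, 5:-C, 6:-C, 7:-B, 8:-C, 9:+*, 10:+B, 11:+C, 12:-B, 13:-C, 14:-C
Rule 1 (one point beyond the 3σ limits) is satisfied at point 9.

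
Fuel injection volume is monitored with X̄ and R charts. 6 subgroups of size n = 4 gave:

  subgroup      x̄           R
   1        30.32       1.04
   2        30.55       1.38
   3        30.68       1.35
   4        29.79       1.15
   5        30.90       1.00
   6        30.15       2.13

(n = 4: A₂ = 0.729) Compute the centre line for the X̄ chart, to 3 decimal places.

30.398

X̄̄ = (30.32 + 30.55 + 30.68 + 29.79 + 30.90 + 30.15) / 6 = 182.3900 / 6 = 30.3983
CL = X̄̄ = 30.3983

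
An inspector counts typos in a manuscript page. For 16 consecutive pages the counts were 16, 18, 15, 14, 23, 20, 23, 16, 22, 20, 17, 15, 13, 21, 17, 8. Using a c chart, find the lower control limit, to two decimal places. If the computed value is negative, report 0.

c̄ = (16 + 18 + 15 + 14 + 23 + 20 + 23 + 16 + 22 + 20 + 17 + 15 + 13 + 21 + 17 + 8) / 16 = 278 / 16 = 17.3750
LCL = c̄ − 3√c̄ = 17.3750 − 3 × 4.1683 = 4.8700

4.87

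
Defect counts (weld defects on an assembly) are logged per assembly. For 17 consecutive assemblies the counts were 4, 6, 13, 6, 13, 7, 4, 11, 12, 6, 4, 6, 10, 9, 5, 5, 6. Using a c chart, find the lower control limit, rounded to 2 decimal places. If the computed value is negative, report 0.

0.00

c̄ = (4 + 6 + 13 + 6 + 13 + 7 + 4 + 11 + 12 + 6 + 4 + 6 + 10 + 9 + 5 + 5 + 6) / 17 = 127 / 17 = 7.4706
LCL = c̄ − 3√c̄ = 7.4706 − 3 × 2.7332 = -0.7291 → 0 (cannot be negative)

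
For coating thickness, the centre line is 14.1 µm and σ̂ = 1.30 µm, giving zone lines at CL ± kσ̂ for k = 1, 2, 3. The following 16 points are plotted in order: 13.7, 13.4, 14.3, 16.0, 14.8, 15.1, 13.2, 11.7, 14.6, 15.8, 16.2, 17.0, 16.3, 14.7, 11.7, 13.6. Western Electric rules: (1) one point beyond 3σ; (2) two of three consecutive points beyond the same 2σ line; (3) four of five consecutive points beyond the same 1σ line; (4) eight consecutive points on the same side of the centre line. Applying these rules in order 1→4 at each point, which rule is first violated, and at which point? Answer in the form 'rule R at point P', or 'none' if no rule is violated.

Zone of each point (C = within 1σ̂, B = 1σ̂–2σ̂, A = 2σ̂–3σ̂, * = beyond 3σ̂; sign = side of CL): 1:-C, 2:-C, 3:+C, 4:+B, 5:+C, 6:+C, 7:-C, 8:-B, 9:+C, 10:+B, 11:+B, 12:+A, 13:+B, 14:+C, 15:-B, 16:-C
Rule 3 (four of five consecutive points beyond the same 1σ limit) is satisfied at point 13.

rule 3 at point 13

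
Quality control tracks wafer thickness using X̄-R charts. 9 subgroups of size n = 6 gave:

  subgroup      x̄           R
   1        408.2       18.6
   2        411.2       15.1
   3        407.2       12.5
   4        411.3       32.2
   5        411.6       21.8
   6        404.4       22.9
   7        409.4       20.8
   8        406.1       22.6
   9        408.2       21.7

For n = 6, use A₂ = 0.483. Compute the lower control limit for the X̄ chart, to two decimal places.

X̄̄ = (408.2 + 411.2 + 407.2 + 411.3 + 411.6 + 404.4 + 409.4 + 406.1 + 408.2) / 9 = 3677.6000 / 9 = 408.6222
R̄ = (18.6 + 15.1 + 12.5 + 32.2 + 21.8 + 22.9 + 20.8 + 22.6 + 21.7) / 9 = 188.2000 / 9 = 20.9111
LCL = X̄̄ − A₂·R̄ = 408.6222 − 0.483 × 20.9111 = 398.5222

398.52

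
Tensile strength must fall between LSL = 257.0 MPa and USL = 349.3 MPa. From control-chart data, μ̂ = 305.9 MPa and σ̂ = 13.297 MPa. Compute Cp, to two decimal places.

Cp = (USL − LSL) / (6σ̂) = (349.3 − 257.0) / (6 × 13.297) = 92.3000 / 79.7820 = 1.1569

1.16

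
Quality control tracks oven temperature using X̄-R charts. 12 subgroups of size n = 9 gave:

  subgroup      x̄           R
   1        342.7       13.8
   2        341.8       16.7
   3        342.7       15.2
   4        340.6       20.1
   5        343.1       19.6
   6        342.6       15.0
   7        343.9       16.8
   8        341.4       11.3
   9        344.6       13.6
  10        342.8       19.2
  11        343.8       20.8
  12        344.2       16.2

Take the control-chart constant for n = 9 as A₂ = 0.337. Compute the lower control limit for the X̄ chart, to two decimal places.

X̄̄ = (342.7 + 341.8 + 342.7 + 340.6 + 343.1 + 342.6 + 343.9 + 341.4 + 344.6 + 342.8 + 343.8 + 344.2) / 12 = 4114.2000 / 12 = 342.8500
R̄ = (13.8 + 16.7 + 15.2 + 20.1 + 19.6 + 15.0 + 16.8 + 11.3 + 13.6 + 19.2 + 20.8 + 16.2) / 12 = 198.3000 / 12 = 16.5250
LCL = X̄̄ − A₂·R̄ = 342.8500 − 0.337 × 16.5250 = 337.2811

337.28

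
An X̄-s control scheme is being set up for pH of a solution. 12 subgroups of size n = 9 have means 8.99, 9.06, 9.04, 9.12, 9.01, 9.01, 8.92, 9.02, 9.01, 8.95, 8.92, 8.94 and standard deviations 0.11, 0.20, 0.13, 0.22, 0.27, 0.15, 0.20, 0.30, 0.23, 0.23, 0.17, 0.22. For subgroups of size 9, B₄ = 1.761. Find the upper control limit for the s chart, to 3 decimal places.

0.357

s̄ = (0.11 + 0.20 + 0.13 + 0.22 + 0.27 + 0.15 + 0.20 + 0.30 + 0.23 + 0.23 + 0.17 + 0.22) / 12 = 0.2025
UCL_s = B₄·s̄ = 1.761 × 0.2025 = 0.3566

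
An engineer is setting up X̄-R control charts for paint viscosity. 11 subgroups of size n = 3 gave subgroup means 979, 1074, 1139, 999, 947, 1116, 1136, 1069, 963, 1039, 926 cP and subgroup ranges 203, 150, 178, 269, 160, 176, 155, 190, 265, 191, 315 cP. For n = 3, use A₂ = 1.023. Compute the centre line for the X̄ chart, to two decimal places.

1035.18

X̄̄ = (979 + 1074 + 1139 + 999 + 947 + 1116 + 1136 + 1069 + 963 + 1039 + 926) / 11 = 11387.0000 / 11 = 1035.1818
CL = X̄̄ = 1035.1818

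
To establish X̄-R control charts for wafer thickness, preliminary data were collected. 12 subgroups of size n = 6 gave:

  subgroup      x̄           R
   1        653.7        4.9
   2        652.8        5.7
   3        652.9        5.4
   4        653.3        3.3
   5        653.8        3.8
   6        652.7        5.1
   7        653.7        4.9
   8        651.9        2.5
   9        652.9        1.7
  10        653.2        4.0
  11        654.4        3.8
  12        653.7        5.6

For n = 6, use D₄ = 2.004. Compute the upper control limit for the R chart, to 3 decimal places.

8.467

R̄ = (4.9 + 5.7 + 5.4 + 3.3 + 3.8 + 5.1 + 4.9 + 2.5 + 1.7 + 4.0 + 3.8 + 5.6) / 12 = 50.7000 / 12 = 4.2250
UCL_R = D₄·R̄ = 2.004 × 4.2250 = 8.4669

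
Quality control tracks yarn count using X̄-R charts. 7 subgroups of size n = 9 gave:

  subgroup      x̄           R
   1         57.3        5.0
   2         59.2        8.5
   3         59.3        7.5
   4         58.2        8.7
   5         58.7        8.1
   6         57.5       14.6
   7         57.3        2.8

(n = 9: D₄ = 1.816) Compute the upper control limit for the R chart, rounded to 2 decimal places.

R̄ = (5.0 + 8.5 + 7.5 + 8.7 + 8.1 + 14.6 + 2.8) / 7 = 55.2000 / 7 = 7.8857
UCL_R = D₄·R̄ = 1.816 × 7.8857 = 14.3205

14.32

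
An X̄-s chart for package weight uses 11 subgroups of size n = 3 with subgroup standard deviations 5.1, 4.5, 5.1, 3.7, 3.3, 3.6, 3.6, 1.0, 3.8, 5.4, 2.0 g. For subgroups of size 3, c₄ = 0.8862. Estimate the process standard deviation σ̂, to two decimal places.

s̄ = (5.1 + 4.5 + 5.1 + 3.7 + 3.3 + 3.6 + 3.6 + 1.0 + 3.8 + 5.4 + 2.0) / 11 = 3.7364
σ̂ = s̄ / c₄ = 3.7364 / 0.8862 = 4.2162

4.22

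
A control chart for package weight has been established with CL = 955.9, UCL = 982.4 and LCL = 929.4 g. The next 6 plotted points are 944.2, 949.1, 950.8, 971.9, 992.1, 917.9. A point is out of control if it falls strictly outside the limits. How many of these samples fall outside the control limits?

Compare each point to [929.4, 982.4]: sample 5 = 992.1 > UCL; sample 6 = 917.9 < LCL.

2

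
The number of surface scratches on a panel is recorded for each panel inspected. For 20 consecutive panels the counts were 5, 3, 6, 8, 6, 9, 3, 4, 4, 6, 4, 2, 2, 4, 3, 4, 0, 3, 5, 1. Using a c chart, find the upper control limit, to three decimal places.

10.175

c̄ = (5 + 3 + 6 + 8 + 6 + 9 + 3 + 4 + 4 + 6 + 4 + 2 + 2 + 4 + 3 + 4 + 0 + 3 + 5 + 1) / 20 = 82 / 20 = 4.1000
UCL = c̄ + 3√c̄ = 4.1000 + 3 × √4.1000 = 4.1000 + 3 × 2.0248 = 10.1745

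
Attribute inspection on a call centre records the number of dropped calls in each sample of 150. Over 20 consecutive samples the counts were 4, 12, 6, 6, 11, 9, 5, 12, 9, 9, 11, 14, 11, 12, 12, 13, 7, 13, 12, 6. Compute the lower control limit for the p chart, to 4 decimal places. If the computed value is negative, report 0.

p̄ = Σdᵢ / (k·n) = 194 / (20 × 150) = 0.06467
LCL = p̄ − 3·√(p̄(1−p̄)/n) = 0.06467 − 3 × 0.02008 = 0.00442

0.0044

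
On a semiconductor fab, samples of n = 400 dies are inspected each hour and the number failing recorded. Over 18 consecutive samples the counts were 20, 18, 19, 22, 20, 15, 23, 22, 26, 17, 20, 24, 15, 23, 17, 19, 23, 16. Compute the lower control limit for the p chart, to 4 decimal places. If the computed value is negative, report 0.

0.0172

p̄ = Σdᵢ / (k·n) = 359 / (18 × 400) = 0.04986
LCL = p̄ − 3·√(p̄(1−p̄)/n) = 0.04986 − 3 × 0.01088 = 0.01721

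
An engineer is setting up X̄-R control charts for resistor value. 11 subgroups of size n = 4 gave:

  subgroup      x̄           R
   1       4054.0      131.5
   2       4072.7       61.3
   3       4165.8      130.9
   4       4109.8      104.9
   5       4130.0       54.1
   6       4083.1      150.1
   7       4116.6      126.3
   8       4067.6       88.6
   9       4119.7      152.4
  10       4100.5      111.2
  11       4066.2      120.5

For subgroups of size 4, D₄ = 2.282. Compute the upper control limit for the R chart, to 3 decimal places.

R̄ = (131.5 + 61.3 + 130.9 + 104.9 + 54.1 + 150.1 + 126.3 + 88.6 + 152.4 + 111.2 + 120.5) / 11 = 1231.8000 / 11 = 111.9818
UCL_R = D₄·R̄ = 2.282 × 111.9818 = 255.5425

255.543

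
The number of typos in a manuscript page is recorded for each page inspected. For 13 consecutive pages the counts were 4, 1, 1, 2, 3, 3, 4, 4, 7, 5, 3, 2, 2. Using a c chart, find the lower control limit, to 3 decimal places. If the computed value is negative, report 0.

c̄ = (4 + 1 + 1 + 2 + 3 + 3 + 4 + 4 + 7 + 5 + 3 + 2 + 2) / 13 = 41 / 13 = 3.1538
LCL = c̄ − 3√c̄ = 3.1538 − 3 × 1.7759 = -2.1739 → 0 (cannot be negative)

0.000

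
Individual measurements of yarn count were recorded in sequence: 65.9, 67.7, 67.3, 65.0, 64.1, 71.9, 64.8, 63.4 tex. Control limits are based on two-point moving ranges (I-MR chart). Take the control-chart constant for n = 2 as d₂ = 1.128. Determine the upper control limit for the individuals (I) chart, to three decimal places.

74.507

X̄ = (65.9 + 67.7 + 67.3 + 65.0 + 64.1 + 71.9 + 64.8 + 63.4) / 8 = 66.2625
Moving ranges: 1.8, 0.4, 2.3, 0.9, 7.8, 7.1, 1.4; M̄R̄ = 21.7000 / 7 = 3.1000
UCL = X̄ + 3·M̄R̄/d₂ = 66.2625 + 3 × 3.1000 / 1.128 = 74.5072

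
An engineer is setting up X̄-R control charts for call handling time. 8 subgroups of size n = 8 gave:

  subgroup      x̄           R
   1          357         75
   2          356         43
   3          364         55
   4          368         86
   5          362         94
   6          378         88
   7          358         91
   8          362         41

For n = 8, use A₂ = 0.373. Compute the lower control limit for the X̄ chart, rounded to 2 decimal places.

336.41

X̄̄ = (357 + 356 + 364 + 368 + 362 + 378 + 358 + 362) / 8 = 2905.0000 / 8 = 363.1250
R̄ = (75 + 43 + 55 + 86 + 94 + 88 + 91 + 41) / 8 = 573.0000 / 8 = 71.6250
LCL = X̄̄ − A₂·R̄ = 363.1250 − 0.373 × 71.6250 = 336.4089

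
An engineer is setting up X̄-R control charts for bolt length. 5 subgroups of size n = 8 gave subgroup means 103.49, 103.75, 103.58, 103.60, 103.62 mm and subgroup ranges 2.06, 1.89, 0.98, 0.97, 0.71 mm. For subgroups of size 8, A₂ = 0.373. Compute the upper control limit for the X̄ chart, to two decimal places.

X̄̄ = (103.49 + 103.75 + 103.58 + 103.60 + 103.62) / 5 = 518.0400 / 5 = 103.6080
R̄ = (2.06 + 1.89 + 0.98 + 0.97 + 0.71) / 5 = 6.6100 / 5 = 1.3220
UCL = X̄̄ + A₂·R̄ = 103.6080 + 0.373 × 1.3220 = 104.1011

104.10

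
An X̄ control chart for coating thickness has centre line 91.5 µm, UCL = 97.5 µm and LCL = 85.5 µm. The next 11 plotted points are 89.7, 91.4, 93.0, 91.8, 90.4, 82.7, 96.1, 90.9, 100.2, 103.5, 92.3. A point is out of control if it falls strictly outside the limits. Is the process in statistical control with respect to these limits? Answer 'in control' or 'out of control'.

out of control

Compare each point to [85.5, 97.5]: sample 6 = 82.7 < LCL; sample 9 = 100.2 > UCL; sample 10 = 103.5 > UCL.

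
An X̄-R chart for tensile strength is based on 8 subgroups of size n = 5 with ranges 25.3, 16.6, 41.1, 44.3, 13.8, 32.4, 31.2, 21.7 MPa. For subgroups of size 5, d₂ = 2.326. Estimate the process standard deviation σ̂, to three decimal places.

R̄ = (25.3 + 16.6 + 41.1 + 44.3 + 13.8 + 32.4 + 31.2 + 21.7) / 8 = 28.3000
σ̂ = R̄ / d₂ = 28.3000 / 2.326 = 12.1668

12.167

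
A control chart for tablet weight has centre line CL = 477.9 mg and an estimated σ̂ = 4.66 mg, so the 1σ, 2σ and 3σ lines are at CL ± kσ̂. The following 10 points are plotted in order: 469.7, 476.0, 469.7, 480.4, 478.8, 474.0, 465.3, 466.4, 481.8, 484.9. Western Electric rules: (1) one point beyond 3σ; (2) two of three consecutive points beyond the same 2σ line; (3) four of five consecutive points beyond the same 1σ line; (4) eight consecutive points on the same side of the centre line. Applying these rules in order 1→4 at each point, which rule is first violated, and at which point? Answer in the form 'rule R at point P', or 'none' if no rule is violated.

Zone of each point (C = within 1σ̂, B = 1σ̂–2σ̂, A = 2σ̂–3σ̂, * = beyond 3σ̂; sign = side of CL): 1:-B, 2:-C, 3:-B, 4:+C, 5:+C, 6:-C, 7:-A, 8:-A, 9:+C, 10:+B
Rule 2 (two of three consecutive points beyond the same 2σ limit) is satisfied at point 8.

rule 2 at point 8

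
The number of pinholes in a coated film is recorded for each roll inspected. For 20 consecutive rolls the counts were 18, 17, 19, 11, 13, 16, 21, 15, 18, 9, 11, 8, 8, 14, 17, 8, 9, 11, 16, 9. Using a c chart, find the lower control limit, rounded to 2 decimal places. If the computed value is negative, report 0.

c̄ = (18 + 17 + 19 + 11 + 13 + 16 + 21 + 15 + 18 + 9 + 11 + 8 + 8 + 14 + 17 + 8 + 9 + 11 + 16 + 9) / 20 = 268 / 20 = 13.4000
LCL = c̄ − 3√c̄ = 13.4000 − 3 × 3.6606 = 2.4182

2.42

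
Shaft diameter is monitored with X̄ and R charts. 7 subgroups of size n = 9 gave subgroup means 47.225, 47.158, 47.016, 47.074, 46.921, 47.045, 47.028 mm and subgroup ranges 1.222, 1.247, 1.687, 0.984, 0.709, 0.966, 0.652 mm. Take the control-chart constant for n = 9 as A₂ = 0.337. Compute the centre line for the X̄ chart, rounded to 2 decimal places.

X̄̄ = (47.225 + 47.158 + 47.016 + 47.074 + 46.921 + 47.045 + 47.028) / 7 = 329.4670 / 7 = 47.0667
CL = X̄̄ = 47.0667

47.07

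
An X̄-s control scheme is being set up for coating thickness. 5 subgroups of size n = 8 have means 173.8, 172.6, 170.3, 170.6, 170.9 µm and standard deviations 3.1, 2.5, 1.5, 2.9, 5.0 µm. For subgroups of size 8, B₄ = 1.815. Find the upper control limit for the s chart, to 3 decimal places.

5.445

s̄ = (3.1 + 2.5 + 1.5 + 2.9 + 5.0) / 5 = 3.0000
UCL_s = B₄·s̄ = 1.815 × 3.0000 = 5.4450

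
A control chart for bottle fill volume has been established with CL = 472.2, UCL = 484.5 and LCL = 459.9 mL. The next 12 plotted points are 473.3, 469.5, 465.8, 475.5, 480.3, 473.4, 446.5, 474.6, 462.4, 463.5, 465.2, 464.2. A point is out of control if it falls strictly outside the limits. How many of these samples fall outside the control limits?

Compare each point to [459.9, 484.5]: sample 7 = 446.5 < LCL.

1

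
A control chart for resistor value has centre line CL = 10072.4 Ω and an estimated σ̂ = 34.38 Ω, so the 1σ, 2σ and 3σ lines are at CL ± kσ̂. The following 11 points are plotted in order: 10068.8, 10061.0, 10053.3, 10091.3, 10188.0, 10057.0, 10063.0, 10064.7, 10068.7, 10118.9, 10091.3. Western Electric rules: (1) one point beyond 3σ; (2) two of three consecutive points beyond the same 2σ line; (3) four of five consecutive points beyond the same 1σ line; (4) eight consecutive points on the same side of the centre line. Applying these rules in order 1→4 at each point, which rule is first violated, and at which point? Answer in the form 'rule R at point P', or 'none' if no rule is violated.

Zone of each point (C = within 1σ̂, B = 1σ̂–2σ̂, A = 2σ̂–3σ̂, * = beyond 3σ̂; sign = side of CL): 1:-C, 2:-C, 3:-C, 4:+C, 5:+*, 6:-C, 7:-C, 8:-C, 9:-C, 10:+B, 11:+C
Rule 1 (one point beyond the 3σ limits) is satisfied at point 5.

rule 1 at point 5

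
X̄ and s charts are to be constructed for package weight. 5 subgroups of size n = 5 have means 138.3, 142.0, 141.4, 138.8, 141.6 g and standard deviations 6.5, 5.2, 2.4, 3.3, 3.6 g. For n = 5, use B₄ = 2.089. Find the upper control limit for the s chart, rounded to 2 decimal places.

s̄ = (6.5 + 5.2 + 2.4 + 3.3 + 3.6) / 5 = 4.2000
UCL_s = B₄·s̄ = 2.089 × 4.2000 = 8.7738

8.77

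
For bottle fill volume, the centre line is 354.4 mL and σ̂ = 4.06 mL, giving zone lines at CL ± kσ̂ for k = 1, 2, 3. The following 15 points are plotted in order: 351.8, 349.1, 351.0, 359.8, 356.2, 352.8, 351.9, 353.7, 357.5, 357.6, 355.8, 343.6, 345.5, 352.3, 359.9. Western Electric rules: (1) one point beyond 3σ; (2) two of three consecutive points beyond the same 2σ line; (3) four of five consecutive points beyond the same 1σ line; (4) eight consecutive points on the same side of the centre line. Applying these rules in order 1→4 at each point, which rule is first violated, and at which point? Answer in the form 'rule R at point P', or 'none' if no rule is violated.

rule 2 at point 13

Zone of each point (C = within 1σ̂, B = 1σ̂–2σ̂, A = 2σ̂–3σ̂, * = beyond 3σ̂; sign = side of CL): 1:-C, 2:-B, 3:-C, 4:+B, 5:+C, 6:-C, 7:-C, 8:-C, 9:+C, 10:+C, 11:+C, 12:-A, 13:-A, 14:-C, 15:+B
Rule 2 (two of three consecutive points beyond the same 2σ limit) is satisfied at point 13.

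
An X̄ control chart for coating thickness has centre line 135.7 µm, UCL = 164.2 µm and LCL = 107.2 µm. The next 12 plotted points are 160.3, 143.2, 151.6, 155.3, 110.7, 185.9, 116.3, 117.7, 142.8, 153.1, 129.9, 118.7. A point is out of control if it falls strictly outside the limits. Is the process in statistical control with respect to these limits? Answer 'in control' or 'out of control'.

out of control

Compare each point to [107.2, 164.2]: sample 6 = 185.9 > UCL.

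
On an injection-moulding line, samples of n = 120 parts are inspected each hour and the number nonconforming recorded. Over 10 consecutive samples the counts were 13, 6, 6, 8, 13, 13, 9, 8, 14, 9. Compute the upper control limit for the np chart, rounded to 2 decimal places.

18.94

p̄ = Σdᵢ / (k·n) = 99 / (10 × 120) = 0.08250
UCL = np̄ + 3·√(np̄(1−p̄)) = 9.9000 + 3 × √(9.9000×0.91750) = 9.9000 + 3 × 3.0138 = 18.9415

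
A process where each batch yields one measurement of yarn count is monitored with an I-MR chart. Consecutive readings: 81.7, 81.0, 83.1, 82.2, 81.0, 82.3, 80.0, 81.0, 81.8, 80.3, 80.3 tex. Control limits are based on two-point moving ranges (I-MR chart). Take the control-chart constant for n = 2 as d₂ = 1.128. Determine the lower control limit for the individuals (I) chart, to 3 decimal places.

78.198

X̄ = (81.7 + 81.0 + 83.1 + 82.2 + 81.0 + 82.3 + 80.0 + 81.0 + 81.8 + 80.3 + 80.3) / 11 = 81.3364
Moving ranges: 0.7, 2.1, 0.9, 1.2, 1.3, 2.3, 1.0, 0.8, 1.5, 0.0; M̄R̄ = 11.8000 / 10 = 1.1800
LCL = X̄ − 3·M̄R̄/d₂ = 81.3364 − 3 × 1.1800 / 1.128 = 78.1981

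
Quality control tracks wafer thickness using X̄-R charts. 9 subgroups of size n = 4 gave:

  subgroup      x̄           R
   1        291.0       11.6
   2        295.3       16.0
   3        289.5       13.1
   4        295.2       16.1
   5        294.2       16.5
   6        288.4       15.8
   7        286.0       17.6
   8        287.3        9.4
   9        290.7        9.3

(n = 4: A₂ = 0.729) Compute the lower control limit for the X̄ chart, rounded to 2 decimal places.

X̄̄ = (291.0 + 295.3 + 289.5 + 295.2 + 294.2 + 288.4 + 286.0 + 287.3 + 290.7) / 9 = 2617.6000 / 9 = 290.8444
R̄ = (11.6 + 16.0 + 13.1 + 16.1 + 16.5 + 15.8 + 17.6 + 9.4 + 9.3) / 9 = 125.4000 / 9 = 13.9333
LCL = X̄̄ − A₂·R̄ = 290.8444 − 0.729 × 13.9333 = 280.6870

280.69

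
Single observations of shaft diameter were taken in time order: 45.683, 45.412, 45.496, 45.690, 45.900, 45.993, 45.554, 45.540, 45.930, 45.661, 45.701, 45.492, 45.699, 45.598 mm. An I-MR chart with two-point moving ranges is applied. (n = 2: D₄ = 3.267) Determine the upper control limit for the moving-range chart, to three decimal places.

0.634

Moving ranges: 0.271, 0.084, 0.194, 0.210, 0.093, 0.439, 0.014, 0.390, 0.269, 0.040, 0.209, 0.207, 0.101; M̄R̄ = 2.5210 / 13 = 0.1939
UCL_MR = D₄·M̄R̄ = 3.267 × 0.1939 = 0.6335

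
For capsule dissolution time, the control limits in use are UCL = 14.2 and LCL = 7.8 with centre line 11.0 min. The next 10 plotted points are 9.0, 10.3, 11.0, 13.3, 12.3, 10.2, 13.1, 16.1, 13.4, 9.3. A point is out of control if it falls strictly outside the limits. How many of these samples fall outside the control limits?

Compare each point to [7.8, 14.2]: sample 8 = 16.1 > UCL.

1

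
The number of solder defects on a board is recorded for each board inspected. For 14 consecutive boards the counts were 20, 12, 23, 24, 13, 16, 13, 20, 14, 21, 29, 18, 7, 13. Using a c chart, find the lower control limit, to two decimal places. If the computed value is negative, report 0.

4.86

c̄ = (20 + 12 + 23 + 24 + 13 + 16 + 13 + 20 + 14 + 21 + 29 + 18 + 7 + 13) / 14 = 243 / 14 = 17.3571
LCL = c̄ − 3√c̄ = 17.3571 − 3 × 4.1662 = 4.8586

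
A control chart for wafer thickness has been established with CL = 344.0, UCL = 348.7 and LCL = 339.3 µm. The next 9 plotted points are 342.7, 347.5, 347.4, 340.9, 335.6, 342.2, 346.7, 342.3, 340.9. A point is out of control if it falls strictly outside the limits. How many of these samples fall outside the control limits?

Compare each point to [339.3, 348.7]: sample 5 = 335.6 < LCL.

1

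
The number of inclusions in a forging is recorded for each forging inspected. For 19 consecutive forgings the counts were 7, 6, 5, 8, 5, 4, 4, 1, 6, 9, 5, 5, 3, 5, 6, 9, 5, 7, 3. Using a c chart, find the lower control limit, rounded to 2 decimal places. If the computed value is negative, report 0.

c̄ = (7 + 6 + 5 + 8 + 5 + 4 + 4 + 1 + 6 + 9 + 5 + 5 + 3 + 5 + 6 + 9 + 5 + 7 + 3) / 19 = 103 / 19 = 5.4211
LCL = c̄ − 3√c̄ = 5.4211 − 3 × 2.3283 = -1.5639 → 0 (cannot be negative)

0.00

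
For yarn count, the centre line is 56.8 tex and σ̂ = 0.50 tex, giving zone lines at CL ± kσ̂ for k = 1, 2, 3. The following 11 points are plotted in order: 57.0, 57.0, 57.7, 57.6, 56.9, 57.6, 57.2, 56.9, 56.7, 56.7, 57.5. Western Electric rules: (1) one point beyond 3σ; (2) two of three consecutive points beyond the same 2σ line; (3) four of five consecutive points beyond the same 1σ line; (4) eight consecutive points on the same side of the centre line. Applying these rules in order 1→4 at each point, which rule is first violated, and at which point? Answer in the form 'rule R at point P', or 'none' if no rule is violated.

Zone of each point (C = within 1σ̂, B = 1σ̂–2σ̂, A = 2σ̂–3σ̂, * = beyond 3σ̂; sign = side of CL): 1:+C, 2:+C, 3:+B, 4:+B, 5:+C, 6:+B, 7:+C, 8:+C, 9:-C, 10:-C, 11:+B
Rule 4 (eight consecutive points on the same side of the centre line) is satisfied at point 8.

rule 4 at point 8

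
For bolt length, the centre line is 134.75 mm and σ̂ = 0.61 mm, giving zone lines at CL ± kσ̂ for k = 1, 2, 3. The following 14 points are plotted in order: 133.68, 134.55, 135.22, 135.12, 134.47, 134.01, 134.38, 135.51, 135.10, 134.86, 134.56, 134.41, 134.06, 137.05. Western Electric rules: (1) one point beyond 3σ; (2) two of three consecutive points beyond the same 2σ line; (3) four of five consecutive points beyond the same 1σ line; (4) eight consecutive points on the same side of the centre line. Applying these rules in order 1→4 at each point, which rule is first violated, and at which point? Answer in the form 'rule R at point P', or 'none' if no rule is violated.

rule 1 at point 14

Zone of each point (C = within 1σ̂, B = 1σ̂–2σ̂, A = 2σ̂–3σ̂, * = beyond 3σ̂; sign = side of CL): 1:-B, 2:-C, 3:+C, 4:+C, 5:-C, 6:-B, 7:-C, 8:+B, 9:+C, 10:+C, 11:-C, 12:-C, 13:-B, 14:+*
Rule 1 (one point beyond the 3σ limits) is satisfied at point 14.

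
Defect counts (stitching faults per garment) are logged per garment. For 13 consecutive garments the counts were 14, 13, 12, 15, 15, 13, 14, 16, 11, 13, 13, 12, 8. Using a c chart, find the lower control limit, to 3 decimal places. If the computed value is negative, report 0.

2.183

c̄ = (14 + 13 + 12 + 15 + 15 + 13 + 14 + 16 + 11 + 13 + 13 + 12 + 8) / 13 = 169 / 13 = 13.0000
LCL = c̄ − 3√c̄ = 13.0000 − 3 × 3.6056 = 2.1833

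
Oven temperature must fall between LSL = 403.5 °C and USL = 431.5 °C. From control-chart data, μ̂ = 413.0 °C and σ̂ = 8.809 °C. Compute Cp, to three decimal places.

0.530

Cp = (USL − LSL) / (6σ̂) = (431.5 − 403.5) / (6 × 8.809) = 28.0000 / 52.8540 = 0.5298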